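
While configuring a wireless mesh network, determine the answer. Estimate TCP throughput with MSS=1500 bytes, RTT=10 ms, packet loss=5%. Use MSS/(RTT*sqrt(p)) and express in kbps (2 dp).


Given: MSS = 1500 bytes, RTT = 10 ms, loss = 5%
RTT in seconds = 10 / 1000 = 0.01
Loss rate = 5% = 0.05
sqrt(loss) = sqrt(0.05) = 0.223606797750
Throughput (bytes/s) = 1500 / (0.01 * 0.223606797750) = 670820.3932
Throughput (kbps) = 670820.3932 * 8 / 1000 = 5366.563146 -> 5366.56 kbps (2 dp)

5366.56


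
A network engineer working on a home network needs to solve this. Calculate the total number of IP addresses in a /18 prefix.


Given: CIDR prefix /18
Host bits = 32 - 18 = 14
Total addresses = 2^14 = 16384

16384


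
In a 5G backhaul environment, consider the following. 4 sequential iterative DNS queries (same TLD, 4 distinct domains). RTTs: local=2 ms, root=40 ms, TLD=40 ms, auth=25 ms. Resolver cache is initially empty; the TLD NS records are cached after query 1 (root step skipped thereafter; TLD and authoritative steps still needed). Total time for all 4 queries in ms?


Lookup 1 (cold cache): local + root + TLD + auth = 2 + 40 + 40 + 25 = 107 ms
Lookups 2..4 (TLD NS cached -> skip root; new domain -> still ask TLD and auth): local + TLD + auth = 2 + 40 + 25 = 67 ms each
Remaining 3 lookups: 3 * 67 = 201 ms
Total = 107 + 201 = 308 ms

308


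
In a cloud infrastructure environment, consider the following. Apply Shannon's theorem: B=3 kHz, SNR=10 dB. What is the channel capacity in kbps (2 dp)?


Given: B = 3 kHz, SNR = 10 dB
SNR linear = 10^(10/10) = 10
1 + SNR = 11
log2(11) = 3.4594316186
C = 3 * 1000 * 3.4594316186 = 10378.2949 bps
C = 10.378295 kbps -> 10.38 kbps (2 dp)

10.38


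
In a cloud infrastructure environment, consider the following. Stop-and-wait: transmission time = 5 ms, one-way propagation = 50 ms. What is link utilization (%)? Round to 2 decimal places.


Given: Ttrans = 5 ms, Tprop = 50 ms
RTT = 2 * Tprop = 2 * 50 = 100 ms
U = Ttrans / (Ttrans + RTT)
U = 5 / (5 + 100)
U = 5 / 105 = 0.047619
U% = 4.76%

4.76


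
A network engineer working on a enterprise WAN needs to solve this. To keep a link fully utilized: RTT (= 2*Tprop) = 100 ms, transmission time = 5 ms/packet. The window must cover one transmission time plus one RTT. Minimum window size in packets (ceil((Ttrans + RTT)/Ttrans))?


Given: Ttrans = 5 ms, RTT = 100 ms (= 2 * Tprop, Tprop = 50 ms)
Time until first ACK returns = Ttrans + RTT = 5 + 100 = 105 ms
Need W * Ttrans >= Ttrans + RTT  ->  W >= (Ttrans + RTT) / Ttrans
(Ttrans + RTT) / Ttrans = 105 / 5 = 21
W_min = ceil(21) = 21

21


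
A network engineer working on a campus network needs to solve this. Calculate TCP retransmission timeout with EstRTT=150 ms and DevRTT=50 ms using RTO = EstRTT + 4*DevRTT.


Given: EstRTT = 150 ms, DevRTT = 50 ms
Timeout = EstRTT + 4 * DevRTT
4 * DevRTT = 4 * 50 = 200
Timeout = 150 + 200 = 350 ms

350


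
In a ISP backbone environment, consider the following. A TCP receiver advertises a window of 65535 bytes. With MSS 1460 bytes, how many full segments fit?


Given: RWND = 65535 bytes, MSS = 1460 bytes
Full segments = floor(RWND / MSS)
Full segments = floor(65535 / 1460)
Full segments = floor(44.887) = 44

44


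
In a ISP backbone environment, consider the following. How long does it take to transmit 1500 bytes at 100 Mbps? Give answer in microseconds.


Given: packet = 1500 bytes, bandwidth = 100 Mbps
Packet in bits = 1500 * 8 = 12000 bits
Bandwidth = 100 * 10^6 = 100000000 bps
Time = 12000 / 100000000 seconds
Time in us = 12000 * 10^6 / 100000000 = 120

120


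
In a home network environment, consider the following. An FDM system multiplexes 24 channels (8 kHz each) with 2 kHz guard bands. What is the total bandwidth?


Given: 24 channels, 8 kHz each, guard = 2 kHz
Channel bandwidth = 24 * 8 = 192 kHz
Guard bands = 23 gaps * 2 kHz = 46 kHz
Total = 192 + 46 = 238 kHz

238


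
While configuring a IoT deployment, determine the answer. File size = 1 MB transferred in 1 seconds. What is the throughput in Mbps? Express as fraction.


Given: file = 1 MB, time = 1 s
File in Mb = 1 * 8 = 8 Mb
Throughput = 8 / 1 Mbps
Throughput = 8 Mbps

8


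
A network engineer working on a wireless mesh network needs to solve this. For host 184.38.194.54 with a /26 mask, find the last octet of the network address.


Given: IP = 184.38.194.54, prefix = /26
Subnet mask = 255.255.255.192
Last octet of IP: 54
Last octet of mask: 192
Network last octet = 54 AND 192 = 0

0


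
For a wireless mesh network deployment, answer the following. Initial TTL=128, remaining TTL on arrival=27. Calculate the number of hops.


Given: initial TTL = 128, received TTL = 27
Hops = initial TTL - received TTL
Hops = 128 - 27 = 101

101


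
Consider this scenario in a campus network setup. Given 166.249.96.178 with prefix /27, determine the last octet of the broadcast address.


Given: IP = 166.249.96.178, prefix = /27
Host bits = 32 - 27 = 5
Network last octet = 178 AND mask = 160
Host part size = 2^5 - 1 = 31
Broadcast last octet = 160 OR 31 = 191

191


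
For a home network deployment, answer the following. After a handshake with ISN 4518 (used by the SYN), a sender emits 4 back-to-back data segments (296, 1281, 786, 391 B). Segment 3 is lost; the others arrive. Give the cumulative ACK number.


SYN uses sequence number 4518; first data byte = ISN + 1 = 4519.
Segment 1: SEQ = 4519, len = 296 B, covers [4519, 4814]
Segment 2: SEQ = 4815, len = 1281 B, covers [4815, 6095]
Segment 3: SEQ = 6096, len = 786 B, covers [6096, 6881] [LOST]
Segment 4: SEQ = 6882, len = 391 B, covers [6882, 7272]
In-order data received: bytes [4519, 6095] (segments 1..2).
Segment 3 missing -> gap begins at byte 6096; later segments buffered out of order.
Cumulative ACK = next expected in-order byte = 4519 + 296 + 1281 = 6096

6096


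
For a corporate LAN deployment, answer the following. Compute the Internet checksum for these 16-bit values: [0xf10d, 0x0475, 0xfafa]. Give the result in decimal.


Given words: [0xf10d, 0x0475, 0xfafa]
Step 1: Sum all words
Raw sum = 61709 + 1141 + 64250 = 127100
Step 2: Fold carry: (61564 + 1) = 61565
One's complement = ~61565 & 0xFFFF = 3970

3970


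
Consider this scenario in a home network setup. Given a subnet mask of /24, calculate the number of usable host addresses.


Given: subnet mask /24
Host bits = 32 - 24 = 8
Total addresses = 2^8 = 256
Usable hosts = 256 - 2 (network + broadcast) = 254

254


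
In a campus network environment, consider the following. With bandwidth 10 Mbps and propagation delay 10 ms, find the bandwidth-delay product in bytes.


Given: bandwidth = 10 Mbps, delay = 10 ms
BDP in bits = 10 * 10^6 * 10 / 1000
BDP in bits = 100000
BDP in bytes = 100000 / 8 = 12500

12500


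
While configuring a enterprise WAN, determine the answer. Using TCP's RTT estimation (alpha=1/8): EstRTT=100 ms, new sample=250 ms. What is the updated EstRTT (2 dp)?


Given: EstRTT = 100 ms, SampleRTT = 250 ms, alpha = 1/8
New EstRTT = (1 - alpha) * EstRTT + alpha * SampleRTT
(7/8) * 100 = 87.5
(1/8) * 250 = 31.25
New EstRTT = 87.5 + 31.25 = 118.75 ms -> 118.75 ms (2 dp)

118.75


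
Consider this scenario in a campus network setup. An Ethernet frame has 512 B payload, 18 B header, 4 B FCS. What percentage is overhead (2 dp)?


Given: payload = 512 B, header = 18 B, trailer = 4 B
Overhead bytes = header + trailer = 18 + 4 = 22
Total frame = payload + overhead = 512 + 22 = 534
Overhead % = 22 / 534 * 100 = 4.1199% -> 4.12% (2 dp)

4.12


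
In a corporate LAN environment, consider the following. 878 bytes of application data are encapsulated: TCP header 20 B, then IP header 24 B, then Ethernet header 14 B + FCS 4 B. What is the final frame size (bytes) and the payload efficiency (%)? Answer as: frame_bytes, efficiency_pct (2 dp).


TCP segment = 878 + 20 = 898 B
IP packet = 898 + 24 = 922 B
Ethernet frame = 922 + 14 + 4 = 940 B
Efficiency = app / frame = 878 / 940 = 0.934043 = 93.4043% -> 93.40% (2 dp)

940, 93.40


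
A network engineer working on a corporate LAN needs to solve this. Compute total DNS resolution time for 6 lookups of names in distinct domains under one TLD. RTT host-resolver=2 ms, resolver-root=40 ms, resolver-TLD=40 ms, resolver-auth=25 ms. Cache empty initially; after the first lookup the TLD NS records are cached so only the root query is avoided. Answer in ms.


Lookup 1 (cold cache): local + root + TLD + auth = 2 + 40 + 40 + 25 = 107 ms
Lookups 2..6 (TLD NS cached -> skip root; new domain -> still ask TLD and auth): local + TLD + auth = 2 + 40 + 25 = 67 ms each
Remaining 5 lookups: 5 * 67 = 335 ms
Total = 107 + 335 = 442 ms

442


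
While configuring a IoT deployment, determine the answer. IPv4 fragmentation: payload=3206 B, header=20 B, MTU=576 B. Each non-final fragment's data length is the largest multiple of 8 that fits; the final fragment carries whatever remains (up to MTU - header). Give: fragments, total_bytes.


Max data per non-final fragment = floor((MTU - header)/8)*8 = floor((576 - 20)/8)*8 = floor(556/8)*8 = 552 B
Final fragment needs no 8-byte alignment: it can carry up to MTU - header = 556 B
Non-final fragments needed = ceil((payload - 556) / 552) = ceil(2650/552) = ceil(4.8007) = 5
Number of fragments = 5 + 1 = 6
Fragment sizes (data): 5 * 552 B + 446 B (last, 446 <= 556 OK)
Total bytes sent = payload + n_frags * header = 3206 + 6*20 = 3206 + 120 = 3326 B

6, 3326


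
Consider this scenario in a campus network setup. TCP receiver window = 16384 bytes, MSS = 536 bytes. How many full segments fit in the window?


Given: RWND = 16384 bytes, MSS = 536 bytes
Full segments = floor(RWND / MSS)
Full segments = floor(16384 / 536)
Full segments = floor(30.5672) = 30

30


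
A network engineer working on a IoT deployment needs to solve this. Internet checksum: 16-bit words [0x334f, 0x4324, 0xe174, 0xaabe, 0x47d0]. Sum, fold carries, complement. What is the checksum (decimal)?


Given words: [0x334f, 0x4324, 0xe174, 0xaabe, 0x47d0]
Step 1: Sum all words
Raw sum = 13135 + 17188 + 57716 + 43710 + 18384 = 150133
Step 2: Fold carry: (19061 + 2) = 19063
One's complement = ~19063 & 0xFFFF = 46472

46472


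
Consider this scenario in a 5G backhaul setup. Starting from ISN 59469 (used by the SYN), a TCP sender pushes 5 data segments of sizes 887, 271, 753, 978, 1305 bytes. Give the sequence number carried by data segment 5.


The SYN occupies sequence number ISN = 59469, so the first data byte is ISN + 1 = 59470.
SEQ of data segment i = (ISN + 1) + sum of payload sizes of segments 1..i-1.
Segment 1: SEQ = 59470, payload = 887 bytes
Segment 2: SEQ = 60357, payload = 271 bytes
Segment 3: SEQ = 60628, payload = 753 bytes
Segment 4: SEQ = 61381, payload = 978 bytes
Segment 5: SEQ = 62359, payload = 1305 bytes
SEQ of segment 5 = 59470 + 887 + 271 + 753 + 978 = 62359

62359


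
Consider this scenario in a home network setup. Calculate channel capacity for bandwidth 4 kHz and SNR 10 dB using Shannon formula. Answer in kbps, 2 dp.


Given: B = 4 kHz, SNR = 10 dB
SNR linear = 10^(10/10) = 10
1 + SNR = 11
log2(11) = 3.4594316186
C = 4 * 1000 * 3.4594316186 = 13837.7265 bps
C = 13.837726 kbps -> 13.84 kbps (2 dp)

13.84


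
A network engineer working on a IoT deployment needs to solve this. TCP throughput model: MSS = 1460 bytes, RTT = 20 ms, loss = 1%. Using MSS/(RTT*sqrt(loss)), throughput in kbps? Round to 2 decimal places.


Given: MSS = 1460 bytes, RTT = 20 ms, loss = 1%
RTT in seconds = 20 / 1000 = 0.02
Loss rate = 1% = 0.01
sqrt(loss) = sqrt(0.01) = 0.1
Throughput (bytes/s) = 1460 / (0.02 * 0.1) = 730000.0000
Throughput (kbps) = 730000.0000 * 8 / 1000 = 5840.000000 -> 5840.00 kbps (2 dp)

5840.00


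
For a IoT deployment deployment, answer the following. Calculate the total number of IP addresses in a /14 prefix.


Given: CIDR prefix /14
Host bits = 32 - 14 = 18
Total addresses = 2^18 = 262144

262144


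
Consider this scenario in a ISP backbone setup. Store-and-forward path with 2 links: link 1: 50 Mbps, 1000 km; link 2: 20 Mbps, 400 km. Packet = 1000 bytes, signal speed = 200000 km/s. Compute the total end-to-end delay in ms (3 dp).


Packet = 1000 bytes = 8000 bits. Store-and-forward: sum (t_trans + t_prop) per link.
Link 1: t_trans = 8000/(50*10^6) s = 0.1600 ms; t_prop = 1000/200000 s = 5.0000 ms; subtotal = 5.1600 ms
Link 2: t_trans = 8000/(20*10^6) s = 0.4000 ms; t_prop = 400/200000 s = 2.0000 ms; subtotal = 2.4000 ms
End-to-end = 5.1600 + 2.4000 = 7.5600 ms -> 7.560 ms (3 dp)

7.560


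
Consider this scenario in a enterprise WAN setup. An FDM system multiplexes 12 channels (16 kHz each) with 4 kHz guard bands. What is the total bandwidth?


Given: 12 channels, 16 kHz each, guard = 4 kHz
Channel bandwidth = 12 * 16 = 192 kHz
Guard bands = 11 gaps * 4 kHz = 44 kHz
Total = 192 + 44 = 236 kHz

236


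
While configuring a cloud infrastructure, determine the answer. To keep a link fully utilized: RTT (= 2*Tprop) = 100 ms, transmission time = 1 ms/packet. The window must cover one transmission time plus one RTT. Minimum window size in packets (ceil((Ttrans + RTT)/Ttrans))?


Given: Ttrans = 1 ms, RTT = 100 ms (= 2 * Tprop, Tprop = 50 ms)
Time until first ACK returns = Ttrans + RTT = 1 + 100 = 101 ms
Need W * Ttrans >= Ttrans + RTT  ->  W >= (Ttrans + RTT) / Ttrans
(Ttrans + RTT) / Ttrans = 101 / 1 = 101
W_min = ceil(101) = 101

101


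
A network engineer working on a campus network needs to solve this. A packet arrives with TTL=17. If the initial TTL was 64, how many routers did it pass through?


Given: initial TTL = 64, received TTL = 17
Hops = initial TTL - received TTL
Hops = 64 - 17 = 47

47


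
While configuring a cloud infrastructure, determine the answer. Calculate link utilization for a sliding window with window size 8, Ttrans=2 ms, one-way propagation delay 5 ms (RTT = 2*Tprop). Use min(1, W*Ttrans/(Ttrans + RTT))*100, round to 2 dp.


Given: W = 8, Ttrans = 2 ms, RTT = 10 ms (= 2 * Tprop, Tprop = 5 ms)
Cycle time = Ttrans + RTT = 2 + 10 = 12 ms (first packet sent until its ACK returns)
W * Ttrans = 8 * 2 = 16 ms of sending per cycle
W * Ttrans / (Ttrans + RTT) = 16 / 12 = 1.333333
U = min(1, 1.333333) = 1.000000
U% = 100.00%

100.00


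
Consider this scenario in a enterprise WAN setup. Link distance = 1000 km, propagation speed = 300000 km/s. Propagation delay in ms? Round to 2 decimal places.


Given: distance = 1000 km, speed = 300000 km/s
Delay = distance / speed = 1000 / 300000 seconds
Delay in ms = 1000 * 1000 / 300000
Delay = 3.3333 ms
Rounded to 2 dp = 3.33 ms

3.33


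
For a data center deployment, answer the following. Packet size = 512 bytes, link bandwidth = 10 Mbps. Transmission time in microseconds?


Given: packet = 512 bytes, bandwidth = 10 Mbps
Packet in bits = 512 * 8 = 4096 bits
Bandwidth = 10 * 10^6 = 10000000 bps
Time = 4096 / 10000000 seconds
Time in us = 4096 * 10^6 / 10000000 = 409.6

409.6


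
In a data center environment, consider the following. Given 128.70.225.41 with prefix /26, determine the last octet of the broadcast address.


Given: IP = 128.70.225.41, prefix = /26
Host bits = 32 - 26 = 6
Network last octet = 41 AND mask = 0
Host part size = 2^6 - 1 = 63
Broadcast last octet = 0 OR 63 = 63

63


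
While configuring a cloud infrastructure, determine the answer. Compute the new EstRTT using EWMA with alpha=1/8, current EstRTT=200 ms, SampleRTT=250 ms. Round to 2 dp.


Given: EstRTT = 200 ms, SampleRTT = 250 ms, alpha = 1/8
New EstRTT = (1 - alpha) * EstRTT + alpha * SampleRTT
(7/8) * 200 = 175
(1/8) * 250 = 31.25
New EstRTT = 175 + 31.25 = 206.25 ms -> 206.25 ms (2 dp)

206.25


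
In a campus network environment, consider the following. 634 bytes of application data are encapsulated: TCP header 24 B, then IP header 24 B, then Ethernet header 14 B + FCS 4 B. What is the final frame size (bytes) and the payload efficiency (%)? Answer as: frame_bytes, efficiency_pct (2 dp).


TCP segment = 634 + 24 = 658 B
IP packet = 658 + 24 = 682 B
Ethernet frame = 682 + 14 + 4 = 700 B
Efficiency = app / frame = 634 / 700 = 0.905714 = 90.5714% -> 90.57% (2 dp)

700, 90.57


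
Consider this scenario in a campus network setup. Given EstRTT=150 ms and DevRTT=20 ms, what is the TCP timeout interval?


Given: EstRTT = 150 ms, DevRTT = 20 ms
Timeout = EstRTT + 4 * DevRTT
4 * DevRTT = 4 * 20 = 80
Timeout = 150 + 80 = 230 ms

230


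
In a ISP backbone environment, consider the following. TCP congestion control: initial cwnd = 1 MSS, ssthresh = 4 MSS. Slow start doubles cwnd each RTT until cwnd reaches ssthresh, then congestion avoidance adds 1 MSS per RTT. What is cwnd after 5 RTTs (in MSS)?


RTT 0: cwnd = 1 MSS (initial)
RTT 1: cwnd = 2 MSS (slow start, doubled)
RTT 2: cwnd = 4 MSS (slow start, doubled)
RTT 3: cwnd = 5 MSS (congestion avoidance, +1)
RTT 4: cwnd = 6 MSS (congestion avoidance, +1)
RTT 5: cwnd = 7 MSS (congestion avoidance, +1)

7


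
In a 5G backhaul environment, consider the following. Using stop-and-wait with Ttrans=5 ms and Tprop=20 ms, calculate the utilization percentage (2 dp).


Given: Ttrans = 5 ms, Tprop = 20 ms
RTT = 2 * Tprop = 2 * 20 = 40 ms
U = Ttrans / (Ttrans + RTT)
U = 5 / (5 + 40)
U = 5 / 45 = 0.111111
U% = 11.11%

11.11


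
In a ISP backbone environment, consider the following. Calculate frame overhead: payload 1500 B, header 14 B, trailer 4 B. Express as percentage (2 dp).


Given: payload = 1500 B, header = 14 B, trailer = 4 B
Overhead bytes = header + trailer = 14 + 4 = 18
Total frame = payload + overhead = 1500 + 18 = 1518
Overhead % = 18 / 1518 * 100 = 1.1858% -> 1.19% (2 dp)

1.19


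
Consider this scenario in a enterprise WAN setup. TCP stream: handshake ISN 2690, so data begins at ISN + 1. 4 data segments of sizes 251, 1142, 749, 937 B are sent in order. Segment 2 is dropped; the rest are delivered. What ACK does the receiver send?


SYN uses sequence number 2690; first data byte = ISN + 1 = 2691.
Segment 1: SEQ = 2691, len = 251 B, covers [2691, 2941]
Segment 2: SEQ = 2942, len = 1142 B, covers [2942, 4083] [LOST]
Segment 3: SEQ = 4084, len = 749 B, covers [4084, 4832]
Segment 4: SEQ = 4833, len = 937 B, covers [4833, 5769]
In-order data received: bytes [2691, 2941] (segments 1..1).
Segment 2 missing -> gap begins at byte 2942; later segments buffered out of order.
Cumulative ACK = next expected in-order byte = 2691 + 251 = 2942

2942


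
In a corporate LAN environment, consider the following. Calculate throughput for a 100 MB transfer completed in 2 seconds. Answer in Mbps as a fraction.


Given: file = 100 MB, time = 2 s
File in Mb = 100 * 8 = 800 Mb
Throughput = 800 / 2 Mbps
Throughput = 400 Mbps

400


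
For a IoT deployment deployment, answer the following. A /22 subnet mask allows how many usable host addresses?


Given: subnet mask /22
Host bits = 32 - 22 = 10
Total addresses = 2^10 = 1024
Usable hosts = 1024 - 2 (network + broadcast) = 1022

1022


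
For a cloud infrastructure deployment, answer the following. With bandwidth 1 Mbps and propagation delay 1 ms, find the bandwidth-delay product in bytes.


Given: bandwidth = 1 Mbps, delay = 1 ms
BDP in bits = 1 * 10^6 * 1 / 1000
BDP in bits = 1000
BDP in bytes = 1000 / 8 = 125

125


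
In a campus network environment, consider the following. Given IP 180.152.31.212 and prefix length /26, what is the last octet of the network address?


Given: IP = 180.152.31.212, prefix = /26
Subnet mask = 255.255.255.192
Last octet of IP: 212
Last octet of mask: 192
Network last octet = 212 AND 192 = 192

192


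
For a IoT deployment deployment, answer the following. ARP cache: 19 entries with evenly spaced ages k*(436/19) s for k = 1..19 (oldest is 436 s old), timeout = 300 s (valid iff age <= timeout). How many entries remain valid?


Ages are k * 436/19 s for k = 1..19 (spacing = 22.9474 s).
Entry k is valid iff k * 436/19 <= 300 iff k <= 19 * 300 / 436 = 13.0734
n_valid = floor(13.0734) = 13
(n_stale = 19 - 13 = 6)

13


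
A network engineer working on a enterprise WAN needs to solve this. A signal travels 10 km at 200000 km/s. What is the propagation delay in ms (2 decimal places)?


Given: distance = 10 km, speed = 200000 km/s
Delay = distance / speed = 10 / 200000 seconds
Delay in ms = 10 * 1000 / 200000
Delay = 0.0500 ms
Rounded to 2 dp = 0.05 ms

0.05


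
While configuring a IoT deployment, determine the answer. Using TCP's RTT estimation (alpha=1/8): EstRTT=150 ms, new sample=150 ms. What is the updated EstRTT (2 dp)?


Given: EstRTT = 150 ms, SampleRTT = 150 ms, alpha = 1/8
New EstRTT = (1 - alpha) * EstRTT + alpha * SampleRTT
(7/8) * 150 = 131.25
(1/8) * 150 = 18.75
New EstRTT = 131.25 + 18.75 = 150 ms -> 150.00 ms (2 dp)

150.00


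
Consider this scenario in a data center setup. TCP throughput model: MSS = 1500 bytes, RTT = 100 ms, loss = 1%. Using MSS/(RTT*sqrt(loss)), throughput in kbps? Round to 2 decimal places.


Given: MSS = 1500 bytes, RTT = 100 ms, loss = 1%
RTT in seconds = 100 / 1000 = 0.1
Loss rate = 1% = 0.01
sqrt(loss) = sqrt(0.01) = 0.1
Throughput (bytes/s) = 1500 / (0.1 * 0.1) = 150000.0000
Throughput (kbps) = 150000.0000 * 8 / 1000 = 1200.000000 -> 1200.00 kbps (2 dp)

1200.00


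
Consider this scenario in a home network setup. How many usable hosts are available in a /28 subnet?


Given: subnet mask /28
Host bits = 32 - 28 = 4
Total addresses = 2^4 = 16
Usable hosts = 16 - 2 (network + broadcast) = 14

14


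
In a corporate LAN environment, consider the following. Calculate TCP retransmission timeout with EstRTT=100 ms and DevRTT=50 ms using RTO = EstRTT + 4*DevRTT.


Given: EstRTT = 100 ms, DevRTT = 50 ms
Timeout = EstRTT + 4 * DevRTT
4 * DevRTT = 4 * 50 = 200
Timeout = 100 + 200 = 300 ms

300


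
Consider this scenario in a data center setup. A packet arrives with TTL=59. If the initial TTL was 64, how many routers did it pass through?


Given: initial TTL = 64, received TTL = 59
Hops = initial TTL - received TTL
Hops = 64 - 59 = 5

5


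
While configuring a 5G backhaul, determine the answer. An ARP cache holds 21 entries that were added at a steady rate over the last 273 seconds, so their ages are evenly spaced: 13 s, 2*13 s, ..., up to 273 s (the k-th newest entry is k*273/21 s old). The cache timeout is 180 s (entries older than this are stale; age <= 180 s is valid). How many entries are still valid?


Ages are k * 273/21 s for k = 1..21 (spacing = 13.0000 s).
Entry k is valid iff k * 273/21 <= 180 iff k <= 21 * 180 / 273 = 13.8462
n_valid = floor(13.8462) = 13
(n_stale = 21 - 13 = 8)

13


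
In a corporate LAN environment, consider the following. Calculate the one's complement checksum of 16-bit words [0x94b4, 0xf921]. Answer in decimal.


Given words: [0x94b4, 0xf921]
Step 1: Sum all words
Raw sum = 38068 + 63777 = 101845
Step 2: Fold carry: (36309 + 1) = 36310
One's complement = ~36310 & 0xFFFF = 29225

29225


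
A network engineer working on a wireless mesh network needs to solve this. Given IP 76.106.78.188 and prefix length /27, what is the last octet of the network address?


Given: IP = 76.106.78.188, prefix = /27
Subnet mask = 255.255.255.224
Last octet of IP: 188
Last octet of mask: 224
Network last octet = 188 AND 224 = 160

160


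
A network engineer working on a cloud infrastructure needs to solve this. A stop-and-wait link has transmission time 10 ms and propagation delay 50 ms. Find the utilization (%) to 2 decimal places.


Given: Ttrans = 10 ms, Tprop = 50 ms
RTT = 2 * Tprop = 2 * 50 = 100 ms
U = Ttrans / (Ttrans + RTT)
U = 10 / (10 + 100)
U = 10 / 110 = 0.090909
U% = 9.09%

9.09


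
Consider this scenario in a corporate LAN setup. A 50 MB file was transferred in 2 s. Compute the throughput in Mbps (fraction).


Given: file = 50 MB, time = 2 s
File in Mb = 50 * 8 = 400 Mb
Throughput = 400 / 2 Mbps
Throughput = 200 Mbps

200


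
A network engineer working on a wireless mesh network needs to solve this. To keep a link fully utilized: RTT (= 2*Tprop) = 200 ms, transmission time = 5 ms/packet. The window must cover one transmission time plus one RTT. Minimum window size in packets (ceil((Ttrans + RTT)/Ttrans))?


Given: Ttrans = 5 ms, RTT = 200 ms (= 2 * Tprop, Tprop = 100 ms)
Time until first ACK returns = Ttrans + RTT = 5 + 200 = 205 ms
Need W * Ttrans >= Ttrans + RTT  ->  W >= (Ttrans + RTT) / Ttrans
(Ttrans + RTT) / Ttrans = 205 / 5 = 41
W_min = ceil(41) = 41

41


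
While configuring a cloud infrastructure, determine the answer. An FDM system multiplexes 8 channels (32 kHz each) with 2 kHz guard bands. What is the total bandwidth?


Given: 8 channels, 32 kHz each, guard = 2 kHz
Channel bandwidth = 8 * 32 = 256 kHz
Guard bands = 7 gaps * 2 kHz = 14 kHz
Total = 256 + 14 = 270 kHz

270


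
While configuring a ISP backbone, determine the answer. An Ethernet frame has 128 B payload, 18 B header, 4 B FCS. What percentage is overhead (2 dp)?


Given: payload = 128 B, header = 18 B, trailer = 4 B
Overhead bytes = header + trailer = 18 + 4 = 22
Total frame = payload + overhead = 128 + 22 = 150
Overhead % = 22 / 150 * 100 = 14.6667% -> 14.67% (2 dp)

14.67


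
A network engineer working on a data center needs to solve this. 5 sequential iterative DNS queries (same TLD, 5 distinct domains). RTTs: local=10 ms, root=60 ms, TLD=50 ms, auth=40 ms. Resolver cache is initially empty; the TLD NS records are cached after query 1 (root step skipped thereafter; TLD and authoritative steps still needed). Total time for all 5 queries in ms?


Lookup 1 (cold cache): local + root + TLD + auth = 10 + 60 + 50 + 40 = 160 ms
Lookups 2..5 (TLD NS cached -> skip root; new domain -> still ask TLD and auth): local + TLD + auth = 10 + 50 + 40 = 100 ms each
Remaining 4 lookups: 4 * 100 = 400 ms
Total = 160 + 400 = 560 ms

560


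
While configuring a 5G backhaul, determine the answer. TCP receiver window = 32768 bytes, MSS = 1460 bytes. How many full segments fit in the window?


Given: RWND = 32768 bytes, MSS = 1460 bytes
Full segments = floor(RWND / MSS)
Full segments = floor(32768 / 1460)
Full segments = floor(22.4438) = 22

22


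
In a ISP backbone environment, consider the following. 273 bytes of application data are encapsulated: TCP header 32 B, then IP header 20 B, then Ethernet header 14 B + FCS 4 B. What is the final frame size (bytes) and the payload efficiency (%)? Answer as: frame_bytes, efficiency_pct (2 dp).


TCP segment = 273 + 32 = 305 B
IP packet = 305 + 20 = 325 B
Ethernet frame = 325 + 14 + 4 = 343 B
Efficiency = app / frame = 273 / 343 = 0.795918 = 79.5918% -> 79.59% (2 dp)

343, 79.59


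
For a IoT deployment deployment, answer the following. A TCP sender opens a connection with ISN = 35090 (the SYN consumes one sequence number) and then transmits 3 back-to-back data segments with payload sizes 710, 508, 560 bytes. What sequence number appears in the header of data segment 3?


The SYN occupies sequence number ISN = 35090, so the first data byte is ISN + 1 = 35091.
SEQ of data segment i = (ISN + 1) + sum of payload sizes of segments 1..i-1.
Segment 1: SEQ = 35091, payload = 710 bytes
Segment 2: SEQ = 35801, payload = 508 bytes
Segment 3: SEQ = 36309, payload = 560 bytes
SEQ of segment 3 = 35091 + 710 + 508 = 36309

36309


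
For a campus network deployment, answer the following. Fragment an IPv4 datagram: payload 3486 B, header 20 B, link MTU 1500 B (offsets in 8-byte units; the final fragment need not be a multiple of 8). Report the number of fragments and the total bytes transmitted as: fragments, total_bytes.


Max data per non-final fragment = floor((MTU - header)/8)*8 = floor((1500 - 20)/8)*8 = floor(1480/8)*8 = 1480 B
Final fragment needs no 8-byte alignment: it can carry up to MTU - header = 1480 B
Non-final fragments needed = ceil((payload - 1480) / 1480) = ceil(2006/1480) = ceil(1.3554) = 2
Number of fragments = 2 + 1 = 3
Fragment sizes (data): 2 * 1480 B + 526 B (last, 526 <= 1480 OK)
Total bytes sent = payload + n_frags * header = 3486 + 3*20 = 3486 + 60 = 3546 B

3, 3546


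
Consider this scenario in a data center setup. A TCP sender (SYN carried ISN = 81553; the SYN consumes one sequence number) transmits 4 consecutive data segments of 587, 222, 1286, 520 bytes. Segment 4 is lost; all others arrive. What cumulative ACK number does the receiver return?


SYN uses sequence number 81553; first data byte = ISN + 1 = 81554.
Segment 1: SEQ = 81554, len = 587 B, covers [81554, 82140]
Segment 2: SEQ = 82141, len = 222 B, covers [82141, 82362]
Segment 3: SEQ = 82363, len = 1286 B, covers [82363, 83648]
Segment 4: SEQ = 83649, len = 520 B, covers [83649, 84168] [LOST]
In-order data received: bytes [81554, 83648] (segments 1..3).
Segment 4 missing -> gap begins at byte 83649.
Cumulative ACK = next expected in-order byte = 81554 + 587 + 222 + 1286 = 83649

83649


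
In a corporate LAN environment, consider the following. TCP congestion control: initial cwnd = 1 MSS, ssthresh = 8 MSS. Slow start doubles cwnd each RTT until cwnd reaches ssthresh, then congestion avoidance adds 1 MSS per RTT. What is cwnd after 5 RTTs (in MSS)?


RTT 0: cwnd = 1 MSS (initial)
RTT 1: cwnd = 2 MSS (slow start, doubled)
RTT 2: cwnd = 4 MSS (slow start, doubled)
RTT 3: cwnd = 8 MSS (slow start, doubled)
RTT 4: cwnd = 9 MSS (congestion avoidance, +1)
RTT 5: cwnd = 10 MSS (congestion avoidance, +1)

10


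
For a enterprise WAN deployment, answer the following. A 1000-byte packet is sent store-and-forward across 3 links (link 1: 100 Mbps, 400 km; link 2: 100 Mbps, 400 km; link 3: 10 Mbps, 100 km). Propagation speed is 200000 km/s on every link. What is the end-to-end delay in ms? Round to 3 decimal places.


Packet = 1000 bytes = 8000 bits. Store-and-forward: sum (t_trans + t_prop) per link.
Link 1: t_trans = 8000/(100*10^6) s = 0.0800 ms; t_prop = 400/200000 s = 2.0000 ms; subtotal = 2.0800 ms
Link 2: t_trans = 8000/(100*10^6) s = 0.0800 ms; t_prop = 400/200000 s = 2.0000 ms; subtotal = 2.0800 ms
Link 3: t_trans = 8000/(10*10^6) s = 0.8000 ms; t_prop = 100/200000 s = 0.5000 ms; subtotal = 1.3000 ms
End-to-end = 2.0800 + 2.0800 + 1.3000 = 5.4600 ms -> 5.460 ms (3 dp)

5.460


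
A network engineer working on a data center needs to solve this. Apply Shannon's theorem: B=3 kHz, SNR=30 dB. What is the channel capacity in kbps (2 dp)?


Given: B = 3 kHz, SNR = 30 dB
SNR linear = 10^(30/10) = 1000
1 + SNR = 1001
log2(1001) = 9.9672262588
C = 3 * 1000 * 9.9672262588 = 29901.6788 bps
C = 29.901679 kbps -> 29.90 kbps (2 dp)

29.90


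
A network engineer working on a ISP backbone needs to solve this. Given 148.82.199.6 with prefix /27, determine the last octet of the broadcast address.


Given: IP = 148.82.199.6, prefix = /27
Host bits = 32 - 27 = 5
Network last octet = 6 AND mask = 0
Host part size = 2^5 - 1 = 31
Broadcast last octet = 0 OR 31 = 31

31


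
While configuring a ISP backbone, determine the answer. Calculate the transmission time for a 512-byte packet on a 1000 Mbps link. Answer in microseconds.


Given: packet = 512 bytes, bandwidth = 1000 Mbps
Packet in bits = 512 * 8 = 4096 bits
Bandwidth = 1000 * 10^6 = 1000000000 bps
Time = 4096 / 1000000000 seconds
Time in us = 4096 * 10^6 / 1000000000 = 4.096

4.096


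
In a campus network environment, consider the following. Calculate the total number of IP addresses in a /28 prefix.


Given: CIDR prefix /28
Host bits = 32 - 28 = 4
Total addresses = 2^4 = 16

16


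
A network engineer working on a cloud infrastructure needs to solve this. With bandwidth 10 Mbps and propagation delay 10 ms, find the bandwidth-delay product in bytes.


Given: bandwidth = 10 Mbps, delay = 10 ms
BDP in bits = 10 * 10^6 * 10 / 1000
BDP in bits = 100000
BDP in bytes = 100000 / 8 = 12500

12500


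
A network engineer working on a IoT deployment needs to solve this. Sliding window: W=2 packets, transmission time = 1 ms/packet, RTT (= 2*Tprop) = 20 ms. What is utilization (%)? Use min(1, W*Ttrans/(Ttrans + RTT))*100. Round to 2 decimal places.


Given: W = 2, Ttrans = 1 ms, RTT = 20 ms (= 2 * Tprop, Tprop = 10 ms)
Cycle time = Ttrans + RTT = 1 + 20 = 21 ms (first packet sent until its ACK returns)
W * Ttrans = 2 * 1 = 2 ms of sending per cycle
W * Ttrans / (Ttrans + RTT) = 2 / 21 = 0.095238
U = min(1, 0.095238) = 0.095238
U% = 9.52%

9.52


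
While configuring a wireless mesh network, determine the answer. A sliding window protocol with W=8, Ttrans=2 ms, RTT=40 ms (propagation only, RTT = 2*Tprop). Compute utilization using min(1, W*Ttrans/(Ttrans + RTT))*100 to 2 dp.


Given: W = 8, Ttrans = 2 ms, RTT = 40 ms (= 2 * Tprop, Tprop = 20 ms)
Cycle time = Ttrans + RTT = 2 + 40 = 42 ms (first packet sent until its ACK returns)
W * Ttrans = 8 * 2 = 16 ms of sending per cycle
W * Ttrans / (Ttrans + RTT) = 16 / 42 = 0.380952
U = min(1, 0.380952) = 0.380952
U% = 38.10%

38.10


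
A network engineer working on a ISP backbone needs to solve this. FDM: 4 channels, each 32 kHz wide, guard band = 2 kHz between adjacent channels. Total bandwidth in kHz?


Given: 4 channels, 32 kHz each, guard = 2 kHz
Channel bandwidth = 4 * 32 = 128 kHz
Guard bands = 3 gaps * 2 kHz = 6 kHz
Total = 128 + 6 = 134 kHz

134


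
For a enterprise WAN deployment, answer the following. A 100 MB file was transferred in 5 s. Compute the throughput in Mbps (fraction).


Given: file = 100 MB, time = 5 s
File in Mb = 100 * 8 = 800 Mb
Throughput = 800 / 5 Mbps
Throughput = 160 Mbps

160


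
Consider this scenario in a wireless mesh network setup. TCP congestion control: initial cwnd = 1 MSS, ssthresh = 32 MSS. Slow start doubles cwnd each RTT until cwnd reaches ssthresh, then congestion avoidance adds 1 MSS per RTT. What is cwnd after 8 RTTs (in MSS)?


RTT 0: cwnd = 1 MSS (initial)
RTT 1: cwnd = 2 MSS (slow start, doubled)
RTT 2: cwnd = 4 MSS (slow start, doubled)
RTT 3: cwnd = 8 MSS (slow start, doubled)
RTT 4: cwnd = 16 MSS (slow start, doubled)
RTT 5: cwnd = 32 MSS (slow start, doubled)
RTT 6: cwnd = 33 MSS (congestion avoidance, +1)
RTT 7: cwnd = 34 MSS (congestion avoidance, +1)
RTT 8: cwnd = 35 MSS (congestion avoidance, +1)

35


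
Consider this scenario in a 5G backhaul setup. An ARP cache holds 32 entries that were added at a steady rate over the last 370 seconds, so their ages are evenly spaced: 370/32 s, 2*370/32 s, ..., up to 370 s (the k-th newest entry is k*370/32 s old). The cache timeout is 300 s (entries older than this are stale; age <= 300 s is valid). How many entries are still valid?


Ages are k * 370/32 s for k = 1..32 (spacing = 11.5625 s).
Entry k is valid iff k * 370/32 <= 300 iff k <= 32 * 300 / 370 = 25.9459
n_valid = floor(25.9459) = 25
(n_stale = 32 - 25 = 7)

25


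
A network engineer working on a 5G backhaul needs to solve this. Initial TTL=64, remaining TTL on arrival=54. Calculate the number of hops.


Given: initial TTL = 64, received TTL = 54
Hops = initial TTL - received TTL
Hops = 64 - 54 = 10

10


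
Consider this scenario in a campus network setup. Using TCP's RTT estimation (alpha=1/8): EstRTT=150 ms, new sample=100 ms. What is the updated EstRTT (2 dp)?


Given: EstRTT = 150 ms, SampleRTT = 100 ms, alpha = 1/8
New EstRTT = (1 - alpha) * EstRTT + alpha * SampleRTT
(7/8) * 150 = 131.25
(1/8) * 100 = 12.5
New EstRTT = 131.25 + 12.5 = 143.75 ms -> 143.75 ms (2 dp)

143.75


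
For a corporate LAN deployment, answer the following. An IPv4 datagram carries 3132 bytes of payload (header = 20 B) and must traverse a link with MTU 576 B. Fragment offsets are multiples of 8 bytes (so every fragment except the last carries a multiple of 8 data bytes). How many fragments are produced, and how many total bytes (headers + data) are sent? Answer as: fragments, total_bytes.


Max data per non-final fragment = floor((MTU - header)/8)*8 = floor((576 - 20)/8)*8 = floor(556/8)*8 = 552 B
Final fragment needs no 8-byte alignment: it can carry up to MTU - header = 556 B
Non-final fragments needed = ceil((payload - 556) / 552) = ceil(2576/552) = ceil(4.6667) = 5
Number of fragments = 5 + 1 = 6
Fragment sizes (data): 5 * 552 B + 372 B (last, 372 <= 556 OK)
Total bytes sent = payload + n_frags * header = 3132 + 6*20 = 3132 + 120 = 3252 B

6, 3252


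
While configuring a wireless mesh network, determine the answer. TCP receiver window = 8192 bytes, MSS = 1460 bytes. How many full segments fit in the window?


Given: RWND = 8192 bytes, MSS = 1460 bytes
Full segments = floor(RWND / MSS)
Full segments = floor(8192 / 1460)
Full segments = floor(5.611) = 5

5


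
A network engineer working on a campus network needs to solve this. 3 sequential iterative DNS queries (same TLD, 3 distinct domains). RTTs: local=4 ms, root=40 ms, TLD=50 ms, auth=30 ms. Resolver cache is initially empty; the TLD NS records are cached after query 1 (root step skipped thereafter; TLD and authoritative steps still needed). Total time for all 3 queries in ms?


Lookup 1 (cold cache): local + root + TLD + auth = 4 + 40 + 50 + 30 = 124 ms
Lookups 2..3 (TLD NS cached -> skip root; new domain -> still ask TLD and auth): local + TLD + auth = 4 + 50 + 30 = 84 ms each
Remaining 2 lookups: 2 * 84 = 168 ms
Total = 124 + 168 = 292 ms

292


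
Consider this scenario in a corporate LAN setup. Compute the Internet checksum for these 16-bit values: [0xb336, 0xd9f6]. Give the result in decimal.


Given words: [0xb336, 0xd9f6]
Step 1: Sum all words
Raw sum = 45878 + 55798 = 101676
Step 2: Fold carry: (36140 + 1) = 36141
One's complement = ~36141 & 0xFFFF = 29394

29394


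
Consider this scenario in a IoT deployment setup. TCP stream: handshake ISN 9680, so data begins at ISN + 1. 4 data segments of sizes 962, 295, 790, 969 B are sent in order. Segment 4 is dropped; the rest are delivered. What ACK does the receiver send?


SYN uses sequence number 9680; first data byte = ISN + 1 = 9681.
Segment 1: SEQ = 9681, len = 962 B, covers [9681, 10642]
Segment 2: SEQ = 10643, len = 295 B, covers [10643, 10937]
Segment 3: SEQ = 10938, len = 790 B, covers [10938, 11727]
Segment 4: SEQ = 11728, len = 969 B, covers [11728, 12696] [LOST]
In-order data received: bytes [9681, 11727] (segments 1..3).
Segment 4 missing -> gap begins at byte 11728.
Cumulative ACK = next expected in-order byte = 9681 + 962 + 295 + 790 = 11728

11728


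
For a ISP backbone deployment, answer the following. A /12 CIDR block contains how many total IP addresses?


Given: CIDR prefix /12
Host bits = 32 - 12 = 20
Total addresses = 2^20 = 1048576

1048576


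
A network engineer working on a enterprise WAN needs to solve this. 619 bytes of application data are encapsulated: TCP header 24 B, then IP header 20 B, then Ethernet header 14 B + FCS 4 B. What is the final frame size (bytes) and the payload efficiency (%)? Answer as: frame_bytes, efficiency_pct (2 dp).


TCP segment = 619 + 24 = 643 B
IP packet = 643 + 20 = 663 B
Ethernet frame = 663 + 14 + 4 = 681 B
Efficiency = app / frame = 619 / 681 = 0.908957 = 90.8957% -> 90.90% (2 dp)

681, 90.90


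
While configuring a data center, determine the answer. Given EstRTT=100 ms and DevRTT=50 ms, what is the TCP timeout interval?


Given: EstRTT = 100 ms, DevRTT = 50 ms
Timeout = EstRTT + 4 * DevRTT
4 * DevRTT = 4 * 50 = 200
Timeout = 100 + 200 = 300 ms

300


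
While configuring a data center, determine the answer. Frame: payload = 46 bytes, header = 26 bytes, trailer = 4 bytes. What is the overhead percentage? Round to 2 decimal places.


Given: payload = 46 B, header = 26 B, trailer = 4 B
Overhead bytes = header + trailer = 26 + 4 = 30
Total frame = payload + overhead = 46 + 30 = 76
Overhead % = 30 / 76 * 100 = 39.4737% -> 39.47% (2 dp)

39.47


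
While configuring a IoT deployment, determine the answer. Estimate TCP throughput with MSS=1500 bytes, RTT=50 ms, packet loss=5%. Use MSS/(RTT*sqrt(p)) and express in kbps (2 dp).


Given: MSS = 1500 bytes, RTT = 50 ms, loss = 5%
RTT in seconds = 50 / 1000 = 0.05
Loss rate = 5% = 0.05
sqrt(loss) = sqrt(0.05) = 0.223606797750
Throughput (bytes/s) = 1500 / (0.05 * 0.223606797750) = 134164.0786
Throughput (kbps) = 134164.0786 * 8 / 1000 = 1073.312629 -> 1073.31 kbps (2 dp)

1073.31
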